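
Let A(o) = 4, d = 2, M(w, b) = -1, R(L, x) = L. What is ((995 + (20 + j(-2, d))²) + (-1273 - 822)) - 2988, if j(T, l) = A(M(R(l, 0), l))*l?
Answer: -3304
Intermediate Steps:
j(T, l) = 4*l
((995 + (20 + j(-2, d))²) + (-1273 - 822)) - 2988 = ((995 + (20 + 4*2)²) + (-1273 - 822)) - 2988 = ((995 + (20 + 8)²) - 2095) - 2988 = ((995 + 28²) - 2095) - 2988 = ((995 + 784) - 2095) - 2988 = (1779 - 2095) - 2988 = -316 - 2988 = -3304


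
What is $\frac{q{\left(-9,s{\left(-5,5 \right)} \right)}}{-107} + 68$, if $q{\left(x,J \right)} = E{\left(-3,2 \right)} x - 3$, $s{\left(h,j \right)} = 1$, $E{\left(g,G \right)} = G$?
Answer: $\frac{7297}{107} \approx 68.196$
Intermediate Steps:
$q{\left(x,J \right)} = -3 + 2 x$ ($q{\left(x,J \right)} = 2 x - 3 = -3 + 2 x$)
$\frac{q{\left(-9,s{\left(-5,5 \right)} \right)}}{-107} + 68 = \frac{-3 + 2 \left(-9\right)}{-107} + 68 = - \frac{-3 - 18}{107} + 68 = \left(- \frac{1}{107}\right) \left(-21\right) + 68 = \frac{21}{107} + 68 = \frac{7297}{107}$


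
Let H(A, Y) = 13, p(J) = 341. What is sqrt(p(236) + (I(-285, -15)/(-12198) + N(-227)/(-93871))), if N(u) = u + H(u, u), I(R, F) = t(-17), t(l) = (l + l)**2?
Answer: 7*sqrt(2280450470622498177)/572519229 ≈ 18.464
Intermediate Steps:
t(l) = 4*l**2 (t(l) = (2*l)**2 = 4*l**2)
I(R, F) = 1156 (I(R, F) = 4*(-17)**2 = 4*289 = 1156)
N(u) = 13 + u (N(u) = u + 13 = 13 + u)
sqrt(p(236) + (I(-285, -15)/(-12198) + N(-227)/(-93871))) = sqrt(341 + (1156/(-12198) + (13 - 227)/(-93871))) = sqrt(341 + (1156*(-1/12198) - 214*(-1/93871))) = sqrt(341 + (-578/6099 + 214/93871)) = sqrt(341 - 52952252/572519229) = sqrt(195176104837/572519229) = 7*sqrt(2280450470622498177)/572519229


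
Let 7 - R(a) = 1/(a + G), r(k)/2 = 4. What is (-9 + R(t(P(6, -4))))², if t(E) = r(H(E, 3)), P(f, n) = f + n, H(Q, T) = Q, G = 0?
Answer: 289/64 ≈ 4.5156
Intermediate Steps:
r(k) = 8 (r(k) = 2*4 = 8)
t(E) = 8
R(a) = 7 - 1/a (R(a) = 7 - 1/(a + 0) = 7 - 1/a)
(-9 + R(t(P(6, -4))))² = (-9 + (7 - 1/8))² = (-9 + (7 - 1*⅛))² = (-9 + (7 - ⅛))² = (-9 + 55/8)² = (-17/8)² = 289/64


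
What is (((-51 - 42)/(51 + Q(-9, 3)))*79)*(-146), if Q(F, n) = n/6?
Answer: 2145324/103 ≈ 20828.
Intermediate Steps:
Q(F, n) = n/6 (Q(F, n) = n*(⅙) = n/6)
(((-51 - 42)/(51 + Q(-9, 3)))*79)*(-146) = (((-51 - 42)/(51 + (⅙)*3))*79)*(-146) = (-93/(51 + ½)*79)*(-146) = (-93/103/2*79)*(-146) = (-93*2/103*79)*(-146) = -186/103*79*(-146) = -14694/103*(-146) = 2145324/103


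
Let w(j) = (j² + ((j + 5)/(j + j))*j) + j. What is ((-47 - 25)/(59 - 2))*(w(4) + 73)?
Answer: -2340/19 ≈ -123.16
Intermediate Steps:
w(j) = 5/2 + j² + 3*j/2 (w(j) = (j² + ((5 + j)/((2*j)))*j) + j = (j² + ((5 + j)*(1/(2*j)))*j) + j = (j² + ((5 + j)/(2*j))*j) + j = (j² + (5/2 + j/2)) + j = (5/2 + j² + j/2) + j = 5/2 + j² + 3*j/2)
((-47 - 25)/(59 - 2))*(w(4) + 73) = ((-47 - 25)/(59 - 2))*((5/2 + 4² + (3/2)*4) + 73) = (-72/57)*((5/2 + 16 + 6) + 73) = (-72*1/57)*(49/2 + 73) = -24/19*195/2 = -2340/19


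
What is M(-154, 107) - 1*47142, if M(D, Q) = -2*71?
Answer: -47284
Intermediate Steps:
M(D, Q) = -142
M(-154, 107) - 1*47142 = -142 - 1*47142 = -142 - 47142 = -47284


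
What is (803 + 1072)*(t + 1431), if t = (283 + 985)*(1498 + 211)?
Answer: 4065830625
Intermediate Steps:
t = 2167012 (t = 1268*1709 = 2167012)
(803 + 1072)*(t + 1431) = (803 + 1072)*(2167012 + 1431) = 1875*2168443 = 4065830625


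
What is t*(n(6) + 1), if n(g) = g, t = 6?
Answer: 42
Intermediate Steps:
t*(n(6) + 1) = 6*(6 + 1) = 6*7 = 42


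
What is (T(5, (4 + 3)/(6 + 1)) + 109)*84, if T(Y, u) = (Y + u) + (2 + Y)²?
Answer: 13776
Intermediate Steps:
T(Y, u) = Y + u + (2 + Y)²
(T(5, (4 + 3)/(6 + 1)) + 109)*84 = ((5 + (4 + 3)/(6 + 1) + (2 + 5)²) + 109)*84 = ((5 + 7/7 + 7²) + 109)*84 = ((5 + 7*(⅐) + 49) + 109)*84 = ((5 + 1 + 49) + 109)*84 = (55 + 109)*84 = 164*84 = 13776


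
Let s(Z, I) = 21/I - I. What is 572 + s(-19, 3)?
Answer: 576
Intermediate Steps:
s(Z, I) = -I + 21/I
572 + s(-19, 3) = 572 + (-1*3 + 21/3) = 572 + (-3 + 21*(⅓)) = 572 + (-3 + 7) = 572 + 4 = 576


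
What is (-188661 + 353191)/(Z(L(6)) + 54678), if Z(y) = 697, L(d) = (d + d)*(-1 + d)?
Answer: 32906/11075 ≈ 2.9712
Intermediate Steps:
L(d) = 2*d*(-1 + d) (L(d) = (2*d)*(-1 + d) = 2*d*(-1 + d))
(-188661 + 353191)/(Z(L(6)) + 54678) = (-188661 + 353191)/(697 + 54678) = 164530/55375 = 164530*(1/55375) = 32906/11075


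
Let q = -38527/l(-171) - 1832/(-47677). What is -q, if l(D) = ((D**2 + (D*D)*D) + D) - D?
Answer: -10943668819/237000936690 ≈ -0.046176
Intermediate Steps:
l(D) = D**2 + D**3 (l(D) = ((D**2 + D**2*D) + D) - D = ((D**2 + D**3) + D) - D = (D + D**2 + D**3) - D = D**2 + D**3)
q = 10943668819/237000936690 (q = -38527*1/(29241*(1 - 171)) - 1832/(-47677) = -38527/(29241*(-170)) - 1832*(-1/47677) = -38527/(-4970970) + 1832/47677 = -38527*(-1/4970970) + 1832/47677 = 38527/4970970 + 1832/47677 = 10943668819/237000936690 ≈ 0.046176)
-q = -1*10943668819/237000936690 = -10943668819/237000936690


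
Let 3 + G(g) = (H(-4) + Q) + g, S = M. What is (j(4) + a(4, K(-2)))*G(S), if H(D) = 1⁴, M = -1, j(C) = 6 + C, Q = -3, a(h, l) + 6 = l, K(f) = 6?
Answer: -60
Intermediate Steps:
a(h, l) = -6 + l
H(D) = 1
S = -1
G(g) = -5 + g (G(g) = -3 + ((1 - 3) + g) = -3 + (-2 + g) = -5 + g)
(j(4) + a(4, K(-2)))*G(S) = ((6 + 4) + (-6 + 6))*(-5 - 1) = (10 + 0)*(-6) = 10*(-6) = -60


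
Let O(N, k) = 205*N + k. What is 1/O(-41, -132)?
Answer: -1/8537 ≈ -0.00011714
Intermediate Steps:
O(N, k) = k + 205*N
1/O(-41, -132) = 1/(-132 + 205*(-41)) = 1/(-132 - 8405) = 1/(-8537) = -1/8537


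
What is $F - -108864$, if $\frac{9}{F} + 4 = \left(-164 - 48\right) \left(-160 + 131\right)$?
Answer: $\frac{222953475}{2048} \approx 1.0886 \cdot 10^{5}$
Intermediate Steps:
$F = \frac{3}{2048}$ ($F = \frac{9}{-4 + \left(-164 - 48\right) \left(-160 + 131\right)} = \frac{9}{-4 - -6148} = \frac{9}{-4 + 6148} = \frac{9}{6144} = 9 \cdot \frac{1}{6144} = \frac{3}{2048} \approx 0.0014648$)
$F - -108864 = \frac{3}{2048} - -108864 = \frac{3}{2048} + 108864 = \frac{222953475}{2048}$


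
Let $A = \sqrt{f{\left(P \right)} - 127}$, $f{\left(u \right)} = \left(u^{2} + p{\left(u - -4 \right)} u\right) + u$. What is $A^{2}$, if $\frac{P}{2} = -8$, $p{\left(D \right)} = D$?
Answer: $305$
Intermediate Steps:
$P = -16$ ($P = 2 \left(-8\right) = -16$)
$f{\left(u \right)} = u + u^{2} + u \left(4 + u\right)$ ($f{\left(u \right)} = \left(u^{2} + \left(u - -4\right) u\right) + u = \left(u^{2} + \left(u + 4\right) u\right) + u = \left(u^{2} + \left(4 + u\right) u\right) + u = \left(u^{2} + u \left(4 + u\right)\right) + u = u + u^{2} + u \left(4 + u\right)$)
$A = \sqrt{305}$ ($A = \sqrt{- 16 \left(5 + 2 \left(-16\right)\right) - 127} = \sqrt{- 16 \left(5 - 32\right) - 127} = \sqrt{\left(-16\right) \left(-27\right) - 127} = \sqrt{432 - 127} = \sqrt{305} \approx 17.464$)
$A^{2} = \left(\sqrt{305}\right)^{2} = 305$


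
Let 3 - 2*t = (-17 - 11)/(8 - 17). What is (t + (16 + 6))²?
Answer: 156025/324 ≈ 481.56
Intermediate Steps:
t = -1/18 (t = 3/2 - (-17 - 11)/(2*(8 - 17)) = 3/2 - (-14)/(-9) = 3/2 - (-14)*(-1)/9 = 3/2 - ½*28/9 = 3/2 - 14/9 = -1/18 ≈ -0.055556)
(t + (16 + 6))² = (-1/18 + (16 + 6))² = (-1/18 + 22)² = (395/18)² = 156025/324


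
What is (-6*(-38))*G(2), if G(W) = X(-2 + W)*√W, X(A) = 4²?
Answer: 3648*√2 ≈ 5159.1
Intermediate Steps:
X(A) = 16
G(W) = 16*√W
(-6*(-38))*G(2) = (-6*(-38))*(16*√2) = 228*(16*√2) = 3648*√2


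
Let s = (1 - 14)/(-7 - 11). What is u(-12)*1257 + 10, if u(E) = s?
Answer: 5507/6 ≈ 917.83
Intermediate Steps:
s = 13/18 (s = -13/(-18) = -13*(-1/18) = 13/18 ≈ 0.72222)
u(E) = 13/18
u(-12)*1257 + 10 = (13/18)*1257 + 10 = 5447/6 + 10 = 5507/6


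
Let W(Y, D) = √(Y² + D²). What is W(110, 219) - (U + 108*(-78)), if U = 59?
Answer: 8365 + √60061 ≈ 8610.1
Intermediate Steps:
W(Y, D) = √(D² + Y²)
W(110, 219) - (U + 108*(-78)) = √(219² + 110²) - (59 + 108*(-78)) = √(47961 + 12100) - (59 - 8424) = √60061 - 1*(-8365) = √60061 + 8365 = 8365 + √60061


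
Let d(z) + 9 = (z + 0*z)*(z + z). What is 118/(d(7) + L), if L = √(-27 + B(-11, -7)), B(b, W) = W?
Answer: 10502/7955 - 118*I*√34/7955 ≈ 1.3202 - 0.086493*I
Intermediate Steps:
d(z) = -9 + 2*z² (d(z) = -9 + (z + 0*z)*(z + z) = -9 + (z + 0)*(2*z) = -9 + z*(2*z) = -9 + 2*z²)
L = I*√34 (L = √(-27 - 7) = √(-34) = I*√34 ≈ 5.8309*I)
118/(d(7) + L) = 118/((-9 + 2*7²) + I*√34) = 118/((-9 + 2*49) + I*√34) = 118/((-9 + 98) + I*√34) = 118/(89 + I*√34)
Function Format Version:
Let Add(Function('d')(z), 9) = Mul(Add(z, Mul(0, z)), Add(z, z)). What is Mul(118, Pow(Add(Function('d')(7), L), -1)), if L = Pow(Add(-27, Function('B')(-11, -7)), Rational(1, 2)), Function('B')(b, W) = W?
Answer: Add(Rational(10502, 7955), Mul(Rational(-118, 7955), I, Pow(34, Rational(1, 2)))) ≈ Add(1.3202, Mul(-0.086493, I))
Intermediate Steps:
Function('d')(z) = Add(-9, Mul(2, Pow(z, 2))) (Function('d')(z) = Add(-9, Mul(Add(z, Mul(0, z)), Add(z, z))) = Add(-9, Mul(Add(z, 0), Mul(2, z))) = Add(-9, Mul(z, Mul(2, z))) = Add(-9, Mul(2, Pow(z, 2))))
L = Mul(I, Pow(34, Rational(1, 2))) (L = Pow(Add(-27, -7), Rational(1, 2)) = Pow(-34, Rational(1, 2)) = Mul(I, Pow(34, Rational(1, 2))) ≈ Mul(5.8309, I))
Mul(118, Pow(Add(Function('d')(7), L), -1)) = Mul(118, Pow(Add(Add(-9, Mul(2, Pow(7, 2))), Mul(I, Pow(34, Rational(1, 2)))), -1)) = Mul(118, Pow(Add(Add(-9, Mul(2, 49)), Mul(I, Pow(34, Rational(1, 2)))), -1)) = Mul(118, Pow(Add(Add(-9, 98), Mul(I, Pow(34, Rational(1, 2)))), -1)) = Mul(118, Pow(Add(89, Mul(I, Pow(34, Rational(1, 2)))), -1))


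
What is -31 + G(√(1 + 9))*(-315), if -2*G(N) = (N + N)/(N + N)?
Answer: 253/2 ≈ 126.50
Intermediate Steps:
G(N) = -½ (G(N) = -(N + N)/(2*(N + N)) = -2*N/(2*(2*N)) = -2*N*1/(2*N)/2 = -½*1 = -½)
-31 + G(√(1 + 9))*(-315) = -31 - ½*(-315) = -31 + 315/2 = 253/2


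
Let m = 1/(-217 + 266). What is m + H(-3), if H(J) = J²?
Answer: 442/49 ≈ 9.0204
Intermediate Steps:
m = 1/49 ≈ 0.020408
m + H(-3) = 1/49 + (-3)² = 1/49 + 9 = 442/49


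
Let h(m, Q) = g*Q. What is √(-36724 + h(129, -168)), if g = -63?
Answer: 2*I*√6535 ≈ 161.68*I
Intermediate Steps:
h(m, Q) = -63*Q
√(-36724 + h(129, -168)) = √(-36724 - 63*(-168)) = √(-36724 + 10584) = √(-26140) = 2*I*√6535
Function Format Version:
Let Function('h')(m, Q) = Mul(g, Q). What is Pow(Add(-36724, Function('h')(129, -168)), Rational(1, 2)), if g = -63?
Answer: Mul(2, I, Pow(6535, Rational(1, 2))) ≈ Mul(161.68, I)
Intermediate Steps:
Function('h')(m, Q) = Mul(-63, Q)
Pow(Add(-36724, Function('h')(129, -168)), Rational(1, 2)) = Pow(Add(-36724, Mul(-63, -168)), Rational(1, 2)) = Pow(Add(-36724, 10584), Rational(1, 2)) = Pow(-26140, Rational(1, 2)) = Mul(2, I, Pow(6535, Rational(1, 2)))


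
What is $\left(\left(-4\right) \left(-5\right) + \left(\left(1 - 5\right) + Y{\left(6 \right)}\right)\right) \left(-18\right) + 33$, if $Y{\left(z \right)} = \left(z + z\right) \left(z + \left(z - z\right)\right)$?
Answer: $-1551$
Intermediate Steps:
$Y{\left(z \right)} = 2 z^{2}$ ($Y{\left(z \right)} = 2 z \left(z + 0\right) = 2 z z = 2 z^{2}$)
$\left(\left(-4\right) \left(-5\right) + \left(\left(1 - 5\right) + Y{\left(6 \right)}\right)\right) \left(-18\right) + 33 = \left(\left(-4\right) \left(-5\right) + \left(\left(1 - 5\right) + 2 \cdot 6^{2}\right)\right) \left(-18\right) + 33 = \left(20 + \left(-4 + 2 \cdot 36\right)\right) \left(-18\right) + 33 = \left(20 + \left(-4 + 72\right)\right) \left(-18\right) + 33 = \left(20 + 68\right) \left(-18\right) + 33 = 88 \left(-18\right) + 33 = -1584 + 33 = -1551$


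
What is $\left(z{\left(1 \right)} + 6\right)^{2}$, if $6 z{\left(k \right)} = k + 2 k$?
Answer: $\frac{169}{4} \approx 42.25$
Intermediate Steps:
$z{\left(k \right)} = \frac{k}{2}$ ($z{\left(k \right)} = \frac{k + 2 k}{6} = \frac{3 k}{6} = \frac{k}{2}$)
$\left(z{\left(1 \right)} + 6\right)^{2} = \left(\frac{1}{2} \cdot 1 + 6\right)^{2} = \left(\frac{1}{2} + 6\right)^{2} = \left(\frac{13}{2}\right)^{2} = \frac{169}{4}$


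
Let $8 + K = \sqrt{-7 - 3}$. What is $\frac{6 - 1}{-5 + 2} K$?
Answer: $\frac{40}{3} - \frac{5 i \sqrt{10}}{3} \approx 13.333 - 5.2705 i$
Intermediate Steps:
$K = -8 + i \sqrt{10}$ ($K = -8 + \sqrt{-7 - 3} = -8 + \sqrt{-10} = -8 + i \sqrt{10} \approx -8.0 + 3.1623 i$)
$\frac{6 - 1}{-5 + 2} K = \frac{6 - 1}{-5 + 2} \left(-8 + i \sqrt{10}\right) = \frac{5}{-3} \left(-8 + i \sqrt{10}\right) = 5 \left(- \frac{1}{3}\right) \left(-8 + i \sqrt{10}\right) = - \frac{5 \left(-8 + i \sqrt{10}\right)}{3} = \frac{40}{3} - \frac{5 i \sqrt{10}}{3}$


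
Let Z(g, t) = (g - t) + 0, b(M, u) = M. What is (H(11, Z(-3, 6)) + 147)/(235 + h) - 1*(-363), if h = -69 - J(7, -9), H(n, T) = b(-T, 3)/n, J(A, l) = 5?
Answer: 644499/1771 ≈ 363.92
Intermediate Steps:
Z(g, t) = g - t
H(n, T) = -T/n (H(n, T) = (-T)/n = -T/n)
h = -74 (h = -69 - 1*5 = -69 - 5 = -74)
(H(11, Z(-3, 6)) + 147)/(235 + h) - 1*(-363) = (-1*(-3 - 1*6)/11 + 147)/(235 - 74) - 1*(-363) = (-1*(-3 - 6)*1/11 + 147)/161 + 363 = (-1*(-9)*1/11 + 147)*(1/161) + 363 = (9/11 + 147)*(1/161) + 363 = (1626/11)*(1/161) + 363 = 1626/1771 + 363 = 644499/1771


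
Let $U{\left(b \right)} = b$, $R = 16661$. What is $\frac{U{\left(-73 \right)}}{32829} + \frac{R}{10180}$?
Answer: $\frac{546220829}{334199220} \approx 1.6344$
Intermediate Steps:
$\frac{U{\left(-73 \right)}}{32829} + \frac{R}{10180} = - \frac{73}{32829} + \frac{16661}{10180} = \frac{546220829}{334199220}$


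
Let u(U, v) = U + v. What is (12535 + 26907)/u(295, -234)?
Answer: 39442/61 ≈ 646.59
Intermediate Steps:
(12535 + 26907)/u(295, -234) = (12535 + 26907)/(295 - 234) = 39442/61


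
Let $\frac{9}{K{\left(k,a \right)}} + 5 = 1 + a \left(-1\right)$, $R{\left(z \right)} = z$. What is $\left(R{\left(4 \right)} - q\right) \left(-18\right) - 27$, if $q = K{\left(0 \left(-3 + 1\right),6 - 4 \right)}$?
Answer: $-126$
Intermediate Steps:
$K{\left(k,a \right)} = \frac{9}{-4 - a}$ ($K{\left(k,a \right)} = \frac{9}{-5 + \left(1 + a \left(-1\right)\right)} = \frac{9}{-5 - \left(-1 + a\right)} = \frac{9}{-4 - a}$)
$q = - \frac{3}{2}$ ($q = - \frac{9}{4 + \left(6 - 4\right)} = - \frac{9}{4 + 2} = - \frac{9}{6} = \left(-9\right) \frac{1}{6} = - \frac{3}{2} \approx -1.5$)
$\left(R{\left(4 \right)} - q\right) \left(-18\right) - 27 = \left(4 - - \frac{3}{2}\right) \left(-18\right) - 27 = \left(4 + \frac{3}{2}\right) \left(-18\right) - 27 = \frac{11}{2} \left(-18\right) - 27 = -99 - 27 = -126$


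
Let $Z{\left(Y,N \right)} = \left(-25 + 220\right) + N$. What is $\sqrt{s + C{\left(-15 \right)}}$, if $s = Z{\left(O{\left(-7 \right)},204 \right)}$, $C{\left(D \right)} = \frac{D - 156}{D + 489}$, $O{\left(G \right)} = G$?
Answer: $\frac{\sqrt{9951630}}{158} \approx 19.966$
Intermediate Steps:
$C{\left(D \right)} = \frac{-156 + D}{489 + D}$
$Z{\left(Y,N \right)} = 195 + N$
$s = 399$ ($s = 195 + 204 = 399$)
$\sqrt{s + C{\left(-15 \right)}} = \sqrt{399 + \frac{-156 - 15}{489 - 15}} = \sqrt{399 + \frac{1}{474} \left(-171\right)} = \sqrt{399 - \frac{57}{158}} = \sqrt{\frac{62985}{158}} = \frac{\sqrt{9951630}}{158}$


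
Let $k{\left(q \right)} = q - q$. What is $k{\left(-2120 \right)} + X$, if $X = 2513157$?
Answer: $2513157$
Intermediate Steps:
$k{\left(q \right)} = 0$
$k{\left(-2120 \right)} + X = 0 + 2513157 = 2513157$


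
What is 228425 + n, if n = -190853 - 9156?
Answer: 28416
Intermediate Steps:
n = -200009
228425 + n = 228425 - 200009 = 28416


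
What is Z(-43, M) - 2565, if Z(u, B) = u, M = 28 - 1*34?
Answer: -2608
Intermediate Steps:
M = -6 (M = 28 - 34 = -6)
Z(-43, M) - 2565 = -43 - 2565 = -2608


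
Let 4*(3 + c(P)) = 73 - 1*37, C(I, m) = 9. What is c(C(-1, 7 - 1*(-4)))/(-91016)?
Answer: -3/45508 ≈ -6.5923e-5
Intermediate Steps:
c(P) = 6 (c(P) = -3 + (73 - 1*37)/4 = -3 + (73 - 37)/4 = -3 + (¼)*36 = -3 + 9 = 6)
c(C(-1, 7 - 1*(-4)))/(-91016) = 6/(-91016) = 6*(-1/91016) = -3/45508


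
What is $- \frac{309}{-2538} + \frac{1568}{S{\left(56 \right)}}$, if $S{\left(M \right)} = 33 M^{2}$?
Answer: $\frac{637}{4653} \approx 0.1369$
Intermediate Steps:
$- \frac{309}{-2538} + \frac{1568}{S{\left(56 \right)}} = - \frac{309}{-2538} + \frac{1568}{33 \cdot 56^{2}} = \left(-309\right) \left(- \frac{1}{2538}\right) + \frac{1568}{33 \cdot 3136} = \frac{103}{846} + \frac{1568}{103488} = \frac{103}{846} + 1568 \cdot \frac{1}{103488} = \frac{103}{846} + \frac{1}{66} = \frac{637}{4653}$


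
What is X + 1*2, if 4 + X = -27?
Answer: -29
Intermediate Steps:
X = -31 (X = -4 - 27 = -31)
X + 1*2 = -31 + 1*2 = -31 + 2 = -29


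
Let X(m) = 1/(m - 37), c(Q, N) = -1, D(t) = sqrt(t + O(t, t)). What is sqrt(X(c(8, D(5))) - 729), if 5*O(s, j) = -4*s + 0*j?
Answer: I*sqrt(1052714)/38 ≈ 27.0*I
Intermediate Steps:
O(s, j) = -4*s/5 (O(s, j) = (-4*s + 0*j)/5 = (-4*s + 0)/5 = (-4*s)/5 = -4*s/5)
D(t) = sqrt(5)*sqrt(t)/5 (D(t) = sqrt(t - 4*t/5) = sqrt(t/5) = sqrt(5)*sqrt(t)/5)
X(m) = 1/(-37 + m)
sqrt(X(c(8, D(5))) - 729) = sqrt(1/(-37 - 1) - 729) = sqrt(1/(-38) - 729) = sqrt(-1/38 - 729) = sqrt(-27703/38) = I*sqrt(1052714)/38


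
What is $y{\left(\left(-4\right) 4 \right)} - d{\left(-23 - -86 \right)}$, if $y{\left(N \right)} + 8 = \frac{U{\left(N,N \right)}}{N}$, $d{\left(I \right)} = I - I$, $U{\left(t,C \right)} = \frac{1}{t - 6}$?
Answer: $- \frac{2815}{352} \approx -7.9972$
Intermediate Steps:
$U{\left(t,C \right)} = \frac{1}{-6 + t}$
$d{\left(I \right)} = 0$
$y{\left(N \right)} = -8 + \frac{1}{N \left(-6 + N\right)}$ ($y{\left(N \right)} = -8 + \frac{1}{\left(-6 + N\right) N} = -8 + \frac{1}{N \left(-6 + N\right)}$)
$y{\left(\left(-4\right) 4 \right)} - d{\left(-23 - -86 \right)} = \left(-8 + \frac{1}{\left(-4\right) 4 \left(-6 - 16\right)}\right) - 0 = \left(-8 + \frac{1}{\left(-16\right) \left(-6 - 16\right)}\right) + 0 = \left(-8 - \frac{1}{16 \left(-22\right)}\right) + 0 = \left(-8 - - \frac{1}{352}\right) + 0 = \left(-8 + \frac{1}{352}\right) + 0 = - \frac{2815}{352} + 0 = - \frac{2815}{352}$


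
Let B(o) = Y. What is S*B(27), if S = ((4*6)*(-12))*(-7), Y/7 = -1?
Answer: -14112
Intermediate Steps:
Y = -7 (Y = 7*(-1) = -7)
B(o) = -7
S = 2016 (S = (24*(-12))*(-7) = -288*(-7) = 2016)
S*B(27) = 2016*(-7) = -14112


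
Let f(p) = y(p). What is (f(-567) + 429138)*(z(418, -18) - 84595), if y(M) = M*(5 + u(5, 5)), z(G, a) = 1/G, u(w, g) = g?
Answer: -7487064359406/209 ≈ -3.5823e+10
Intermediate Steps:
y(M) = 10*M (y(M) = M*(5 + 5) = M*10 = 10*M)
f(p) = 10*p
(f(-567) + 429138)*(z(418, -18) - 84595) = (10*(-567) + 429138)*(1/418 - 84595) = (-5670 + 429138)*(1/418 - 84595) = 423468*(-35360709/418) = -7487064359406/209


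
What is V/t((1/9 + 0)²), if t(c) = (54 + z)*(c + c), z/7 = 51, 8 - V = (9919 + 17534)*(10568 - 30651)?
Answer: 14886142389/274 ≈ 5.4329e+7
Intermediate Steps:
V = 551338607 (V = 8 - (9919 + 17534)*(10568 - 30651) = 8 - 27453*(-20083) = 8 - 1*(-551338599) = 8 + 551338599 = 551338607)
z = 357 (z = 7*51 = 357)
t(c) = 822*c (t(c) = (54 + 357)*(c + c) = 411*(2*c) = 822*c)
V/t((1/9 + 0)²) = 551338607/((822*(1/9 + 0)²)) = 551338607/((822*(⅑ + 0)²)) = 551338607/((822*(⅑)²)) = 551338607/((822*(1/81))) = 551338607/(274/27) = 551338607*(27/274) = 14886142389/274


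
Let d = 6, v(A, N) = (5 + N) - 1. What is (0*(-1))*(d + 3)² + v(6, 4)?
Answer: 8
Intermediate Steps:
v(A, N) = 4 + N
(0*(-1))*(d + 3)² + v(6, 4) = (0*(-1))*(6 + 3)² + (4 + 4) = 0*9² + 8 = 0*81 + 8 = 0 + 8 = 8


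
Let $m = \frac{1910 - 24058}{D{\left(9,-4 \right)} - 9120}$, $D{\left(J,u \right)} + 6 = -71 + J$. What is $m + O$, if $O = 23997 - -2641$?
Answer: $\frac{61193023}{2297} \approx 26640.0$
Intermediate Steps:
$D{\left(J,u \right)} = -77 + J$ ($D{\left(J,u \right)} = -6 + \left(-71 + J\right) = -77 + J$)
$m = \frac{5537}{2297}$ ($m = \frac{1910 - 24058}{\left(-77 + 9\right) - 9120} = - \frac{22148}{-68 - 9120} = - \frac{22148}{-9188} = \left(-22148\right) \left(- \frac{1}{9188}\right) = \frac{5537}{2297} \approx 2.4105$)
$O = 26638$ ($O = 23997 + 2641 = 26638$)
$m + O = \frac{5537}{2297} + 26638 = \frac{61193023}{2297}$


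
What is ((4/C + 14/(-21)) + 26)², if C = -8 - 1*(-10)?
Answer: 6724/9 ≈ 747.11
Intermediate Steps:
C = 2 (C = -8 + 10 = 2)
((4/C + 14/(-21)) + 26)² = ((4/2 + 14/(-21)) + 26)² = ((4*(½) + 14*(-1/21)) + 26)² = ((2 - ⅔) + 26)² = (4/3 + 26)² = (82/3)² = 6724/9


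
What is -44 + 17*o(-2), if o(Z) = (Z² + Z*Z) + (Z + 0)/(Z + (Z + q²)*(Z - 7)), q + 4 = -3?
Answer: 2302/25 ≈ 92.080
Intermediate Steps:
q = -7 (q = -4 - 3 = -7)
o(Z) = 2*Z² + Z/(Z + (-7 + Z)*(49 + Z)) (o(Z) = (Z² + Z*Z) + (Z + 0)/(Z + (Z + (-7)²)*(Z - 7)) = (Z² + Z²) + Z/(Z + (Z + 49)*(-7 + Z)) = 2*Z² + Z/(Z + (49 + Z)*(-7 + Z)) = 2*Z² + Z/(Z + (-7 + Z)*(49 + Z)))
-44 + 17*o(-2) = -44 + 17*(-2*(1 - 686*(-2) + 2*(-2)³ + 86*(-2)²)/(-343 + (-2)² + 43*(-2))) = -44 + 17*(-2*(1 + 1372 + 2*(-8) + 86*4)/(-343 + 4 - 86)) = -44 + 17*(-2*(1 + 1372 - 16 + 344)/(-425)) = -44 + 17*(-2*(-1/425)*1701) = -44 + 17*(3402/425) = -44 + 3402/25 = 2302/25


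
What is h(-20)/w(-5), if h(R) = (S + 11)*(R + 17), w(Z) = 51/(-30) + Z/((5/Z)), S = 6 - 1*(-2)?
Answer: -190/11 ≈ -17.273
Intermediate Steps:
S = 8 (S = 6 + 2 = 8)
w(Z) = -17/10 + Z**2/5 (w(Z) = 51*(-1/30) + Z*(Z/5) = -17/10 + Z**2/5)
h(R) = 323 + 19*R (h(R) = (8 + 11)*(R + 17) = 19*(17 + R) = 323 + 19*R)
h(-20)/w(-5) = (323 + 19*(-20))/(-17/10 + (1/5)*(-5)**2) = (323 - 380)/(-17/10 + (1/5)*25) = -57/(-17/10 + 5) = -57/33/10 = -57*10/33 = -190/11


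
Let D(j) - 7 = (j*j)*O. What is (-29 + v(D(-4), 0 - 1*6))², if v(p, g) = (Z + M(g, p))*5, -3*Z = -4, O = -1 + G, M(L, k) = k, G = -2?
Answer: 465124/9 ≈ 51680.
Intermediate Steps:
O = -3 (O = -1 - 2 = -3)
Z = 4/3 (Z = -⅓*(-4) = 4/3 ≈ 1.3333)
D(j) = 7 - 3*j² (D(j) = 7 + (j*j)*(-3) = 7 + j²*(-3) = 7 - 3*j²)
v(p, g) = 20/3 + 5*p (v(p, g) = (4/3 + p)*5 = 20/3 + 5*p)
(-29 + v(D(-4), 0 - 1*6))² = (-29 + (20/3 + 5*(7 - 3*(-4)²)))² = (-29 + (20/3 + 5*(7 - 3*16)))² = (-29 + (20/3 + 5*(7 - 48)))² = (-29 + (20/3 + 5*(-41)))² = (-29 + (20/3 - 205))² = (-29 - 595/3)² = (-682/3)² = 465124/9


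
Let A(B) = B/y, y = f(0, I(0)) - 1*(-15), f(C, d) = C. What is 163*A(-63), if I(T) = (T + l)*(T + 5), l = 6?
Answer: -3423/5 ≈ -684.60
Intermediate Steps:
I(T) = (5 + T)*(6 + T) (I(T) = (T + 6)*(T + 5) = (6 + T)*(5 + T) = (5 + T)*(6 + T))
y = 15 (y = 0 - 1*(-15) = 0 + 15 = 15)
A(B) = B/15
163*A(-63) = 163*((1/15)*(-63)) = 163*(-21/5) = -3423/5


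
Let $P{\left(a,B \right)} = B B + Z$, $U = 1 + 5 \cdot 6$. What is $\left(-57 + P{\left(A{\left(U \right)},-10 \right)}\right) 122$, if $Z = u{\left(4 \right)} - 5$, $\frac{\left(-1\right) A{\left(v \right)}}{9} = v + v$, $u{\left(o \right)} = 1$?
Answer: $4758$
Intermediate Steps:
$U = 31$ ($U = 1 + 30 = 31$)
$A{\left(v \right)} = - 18 v$ ($A{\left(v \right)} = - 9 \left(v + v\right) = - 9 \cdot 2 v = - 18 v$)
$Z = -4$ ($Z = 1 - 5 = -4$)
$P{\left(a,B \right)} = -4 + B^{2}$ ($P{\left(a,B \right)} = B B - 4 = B^{2} - 4 = -4 + B^{2}$)
$\left(-57 + P{\left(A{\left(U \right)},-10 \right)}\right) 122 = \left(-57 - \left(4 - \left(-10\right)^{2}\right)\right) 122 = \left(-57 + \left(-4 + 100\right)\right) 122 = \left(-57 + 96\right) 122 = 39 \cdot 122 = 4758$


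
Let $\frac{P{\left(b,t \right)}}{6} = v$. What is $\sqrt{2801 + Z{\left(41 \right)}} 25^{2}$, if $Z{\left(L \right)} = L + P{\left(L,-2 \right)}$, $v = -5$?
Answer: $1250 \sqrt{703} \approx 33143.0$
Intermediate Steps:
$P{\left(b,t \right)} = -30$ ($P{\left(b,t \right)} = 6 \left(-5\right) = -30$)
$Z{\left(L \right)} = -30 + L$ ($Z{\left(L \right)} = L - 30 = -30 + L$)
$\sqrt{2801 + Z{\left(41 \right)}} 25^{2} = \sqrt{2801 + \left(-30 + 41\right)} 25^{2} = \sqrt{2801 + 11} \cdot 625 = \sqrt{2812} \cdot 625 = 2 \sqrt{703} \cdot 625 = 1250 \sqrt{703}$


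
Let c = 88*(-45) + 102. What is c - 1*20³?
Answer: -11858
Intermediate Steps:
c = -3858 (c = -3960 + 102 = -3858)
c - 1*20³ = -3858 - 1*20³ = -3858 - 1*8000 = -3858 - 8000 = -11858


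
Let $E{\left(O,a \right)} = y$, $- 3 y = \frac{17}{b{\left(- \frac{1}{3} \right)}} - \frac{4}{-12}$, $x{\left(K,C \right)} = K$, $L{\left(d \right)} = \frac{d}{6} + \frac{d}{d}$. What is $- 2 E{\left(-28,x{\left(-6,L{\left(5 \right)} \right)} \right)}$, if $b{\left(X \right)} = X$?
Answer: $- \frac{304}{9} \approx -33.778$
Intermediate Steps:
$L{\left(d \right)} = 1 + \frac{d}{6}$ ($L{\left(d \right)} = d \frac{1}{6} + 1 = \frac{d}{6} + 1 = 1 + \frac{d}{6}$)
$y = \frac{152}{9}$ ($y = - \frac{\frac{17}{\left(-1\right) \frac{1}{3}} - \frac{4}{-12}}{3} = - \frac{\frac{17}{\left(-1\right) \frac{1}{3}} - - \frac{1}{3}}{3} = - \frac{\frac{17}{- \frac{1}{3}} + \frac{1}{3}}{3} = - \frac{17 \left(-3\right) + \frac{1}{3}}{3} = - \frac{-51 + \frac{1}{3}}{3} = \left(- \frac{1}{3}\right) \left(- \frac{152}{3}\right) = \frac{152}{9} \approx 16.889$)
$E{\left(O,a \right)} = \frac{152}{9}$
$- 2 E{\left(-28,x{\left(-6,L{\left(5 \right)} \right)} \right)} = \left(-2\right) \frac{152}{9} = - \frac{304}{9}$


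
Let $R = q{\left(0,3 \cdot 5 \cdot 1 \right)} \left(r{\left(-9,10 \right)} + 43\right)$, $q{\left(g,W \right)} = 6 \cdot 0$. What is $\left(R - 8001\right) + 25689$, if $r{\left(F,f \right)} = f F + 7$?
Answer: $17688$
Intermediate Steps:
$q{\left(g,W \right)} = 0$
$r{\left(F,f \right)} = 7 + F f$ ($r{\left(F,f \right)} = F f + 7 = 7 + F f$)
$R = 0$ ($R = 0 \left(\left(7 - 90\right) + 43\right) = 0 \left(-83 + 43\right) = 0 \left(-40\right) = 0$)
$\left(R - 8001\right) + 25689 = \left(0 - 8001\right) + 25689 = -8001 + 25689 = 17688$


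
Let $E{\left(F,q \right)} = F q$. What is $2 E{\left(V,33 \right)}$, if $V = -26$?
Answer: $-1716$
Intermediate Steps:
$2 E{\left(V,33 \right)} = 2 \left(\left(-26\right) 33\right) = 2 \left(-858\right) = -1716$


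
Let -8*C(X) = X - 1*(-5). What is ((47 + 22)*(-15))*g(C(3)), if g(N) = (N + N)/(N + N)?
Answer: -1035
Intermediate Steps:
C(X) = -5/8 - X/8 (C(X) = -(X - 1*(-5))/8 = -(X + 5)/8 = -(5 + X)/8 = -5/8 - X/8)
g(N) = 1 (g(N) = (2*N)/((2*N)) = (2*N)*(1/(2*N)) = 1)
((47 + 22)*(-15))*g(C(3)) = ((47 + 22)*(-15))*1 = (69*(-15))*1 = -1035*1 = -1035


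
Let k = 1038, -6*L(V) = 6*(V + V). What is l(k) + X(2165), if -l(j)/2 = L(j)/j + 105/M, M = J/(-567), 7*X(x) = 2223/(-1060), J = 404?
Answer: 223648007/749420 ≈ 298.43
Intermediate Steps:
L(V) = -2*V (L(V) = -(V + V) = -2*V)
X(x) = -2223/7420 (X(x) = (2223/(-1060))/7 = (2223*(-1/1060))/7 = (⅐)*(-2223/1060) = -2223/7420)
M = -404/567 (M = 404/(-567) = 404*(-1/567) = -404/567 ≈ -0.71252)
l(j) = 60343/202 (l(j) = -2*((-2*j)/j + 105/(-404/567)) = -2*(-2 + 105*(-567/404)) = -2*(-2 - 59535/404) = -2*(-60343/404) = 60343/202)
l(k) + X(2165) = 60343/202 - 2223/7420 = 223648007/749420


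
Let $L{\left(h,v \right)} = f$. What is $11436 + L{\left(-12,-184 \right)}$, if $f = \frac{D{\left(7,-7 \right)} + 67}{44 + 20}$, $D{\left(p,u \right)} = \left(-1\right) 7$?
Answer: $\frac{182991}{16} \approx 11437.0$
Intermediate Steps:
$D{\left(p,u \right)} = -7$
$f = \frac{15}{16}$ ($f = \frac{-7 + 67}{44 + 20} = \frac{60}{64} = 60 \cdot \frac{1}{64} = \frac{15}{16} \approx 0.9375$)
$L{\left(h,v \right)} = \frac{15}{16}$
$11436 + L{\left(-12,-184 \right)} = 11436 + \frac{15}{16} = \frac{182991}{16}$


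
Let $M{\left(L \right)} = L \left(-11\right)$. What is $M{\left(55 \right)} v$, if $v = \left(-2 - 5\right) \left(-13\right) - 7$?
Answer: $-50820$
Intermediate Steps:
$M{\left(L \right)} = - 11 L$
$v = 84$ ($v = \left(-2 - 5\right) \left(-13\right) - 7 = \left(-7\right) \left(-13\right) - 7 = 91 - 7 = 84$)
$M{\left(55 \right)} v = \left(-11\right) 55 \cdot 84 = \left(-605\right) 84 = -50820$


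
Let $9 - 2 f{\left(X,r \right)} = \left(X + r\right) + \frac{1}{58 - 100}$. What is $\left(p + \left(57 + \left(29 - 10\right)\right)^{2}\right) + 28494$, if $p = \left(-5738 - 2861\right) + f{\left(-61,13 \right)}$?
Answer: $\frac{2158759}{84} \approx 25700.0$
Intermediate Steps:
$f{\left(X,r \right)} = \frac{379}{84} - \frac{X}{2} - \frac{r}{2}$ ($f{\left(X,r \right)} = \frac{9}{2} - \frac{\left(X + r\right) + \frac{1}{58 - 100}}{2} = \frac{9}{2} - \frac{\left(X + r\right) + \frac{1}{-42}}{2} = \frac{9}{2} - \frac{\left(X + r\right) - \frac{1}{42}}{2} = \frac{9}{2} - \frac{- \frac{1}{42} + X + r}{2} = \frac{9}{2} - \left(- \frac{1}{84} + \frac{X}{2} + \frac{r}{2}\right) = \frac{379}{84} - \frac{X}{2} - \frac{r}{2}$)
$p = - \frac{719921}{84}$ ($p = \left(-5738 - 2861\right) - - \frac{2395}{84} = -8599 + \left(\frac{379}{84} + \frac{61}{2} - \frac{13}{2}\right) = -8599 + \frac{2395}{84} = - \frac{719921}{84} \approx -8570.5$)
$\left(p + \left(57 + \left(29 - 10\right)\right)^{2}\right) + 28494 = \left(- \frac{719921}{84} + \left(57 + \left(29 - 10\right)\right)^{2}\right) + 28494 = \left(- \frac{719921}{84} + \left(57 + 19\right)^{2}\right) + 28494 = \left(- \frac{719921}{84} + 76^{2}\right) + 28494 = \left(- \frac{719921}{84} + 5776\right) + 28494 = - \frac{234737}{84} + 28494 = \frac{2158759}{84}$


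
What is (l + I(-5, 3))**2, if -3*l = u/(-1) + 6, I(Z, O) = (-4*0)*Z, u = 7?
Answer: 1/9 ≈ 0.11111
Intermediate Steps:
I(Z, O) = 0 (I(Z, O) = 0*Z = 0)
l = 1/3 (l = -(7/(-1) + 6)/3 = -(7*(-1) + 6)/3 = -(-7 + 6)/3 = -1/3*(-1) = 1/3 ≈ 0.33333)
(l + I(-5, 3))**2 = (1/3 + 0)**2 = (1/3)**2 = 1/9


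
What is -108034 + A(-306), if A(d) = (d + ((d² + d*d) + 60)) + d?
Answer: 78686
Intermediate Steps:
A(d) = 60 + 2*d + 2*d² (A(d) = (d + ((d² + d²) + 60)) + d = (d + (2*d² + 60)) + d = (d + (60 + 2*d²)) + d = (60 + d + 2*d²) + d = 60 + 2*d + 2*d²)
-108034 + A(-306) = -108034 + (60 + 2*(-306) + 2*(-306)²) = -108034 + (60 - 612 + 2*93636) = -108034 + (60 - 612 + 187272) = -108034 + 186720 = 78686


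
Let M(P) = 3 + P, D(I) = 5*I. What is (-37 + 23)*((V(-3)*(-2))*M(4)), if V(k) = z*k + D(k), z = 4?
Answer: -5292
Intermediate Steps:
V(k) = 9*k (V(k) = 4*k + 5*k = 9*k)
(-37 + 23)*((V(-3)*(-2))*M(4)) = (-37 + 23)*(((9*(-3))*(-2))*(3 + 4)) = -14*(-27*(-2))*7 = -756*7 = -14*378 = -5292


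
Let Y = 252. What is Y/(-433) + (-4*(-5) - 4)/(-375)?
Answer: -101428/162375 ≈ -0.62465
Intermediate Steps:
Y/(-433) + (-4*(-5) - 4)/(-375) = 252/(-433) + (-4*(-5) - 4)/(-375) = 252*(-1/433) + (20 - 4)*(-1/375) = -252/433 + 16*(-1/375) = -252/433 - 16/375 = -101428/162375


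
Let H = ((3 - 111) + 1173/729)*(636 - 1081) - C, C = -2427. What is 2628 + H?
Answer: 12732950/243 ≈ 52399.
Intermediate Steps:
H = 12094346/243 (H = ((3 - 111) + 1173/729)*(636 - 1081) - 1*(-2427) = (-108 + 1173*(1/729))*(-445) + 2427 = (-108 + 391/243)*(-445) + 2427 = -25853/243*(-445) + 2427 = 11504585/243 + 2427 = 12094346/243 ≈ 49771.)
2628 + H = 2628 + 12094346/243 = 12732950/243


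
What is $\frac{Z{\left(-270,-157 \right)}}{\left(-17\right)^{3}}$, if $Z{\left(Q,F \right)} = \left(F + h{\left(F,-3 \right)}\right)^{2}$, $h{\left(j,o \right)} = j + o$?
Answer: $- \frac{100489}{4913} \approx -20.454$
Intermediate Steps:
$Z{\left(Q,F \right)} = \left(-3 + 2 F\right)^{2}$ ($Z{\left(Q,F \right)} = \left(F + \left(F - 3\right)\right)^{2} = \left(F + \left(-3 + F\right)\right)^{2} = \left(-3 + 2 F\right)^{2}$)
$\frac{Z{\left(-270,-157 \right)}}{\left(-17\right)^{3}} = \frac{\left(-3 + 2 \left(-157\right)\right)^{2}}{\left(-17\right)^{3}} = \frac{\left(-3 - 314\right)^{2}}{-4913} = \left(-317\right)^{2} \left(- \frac{1}{4913}\right) = 100489 \left(- \frac{1}{4913}\right) = - \frac{100489}{4913}$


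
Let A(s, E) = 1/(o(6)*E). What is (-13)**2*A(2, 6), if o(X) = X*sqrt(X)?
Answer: 169*sqrt(6)/216 ≈ 1.9165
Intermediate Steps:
o(X) = X**(3/2)
A(s, E) = sqrt(6)/(36*E) (A(s, E) = 1/(6**(3/2)*E) = 1/((6*sqrt(6))*E) = 1/(6*E*sqrt(6)) = sqrt(6)/(36*E))
(-13)**2*A(2, 6) = (-13)**2*((1/36)*sqrt(6)/6) = 169*((1/36)*sqrt(6)*(1/6)) = 169*(sqrt(6)/216) = 169*sqrt(6)/216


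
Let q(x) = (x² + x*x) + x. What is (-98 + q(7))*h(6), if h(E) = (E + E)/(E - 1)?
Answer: 84/5 ≈ 16.800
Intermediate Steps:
h(E) = 2*E/(-1 + E) (h(E) = (2*E)/(-1 + E) = 2*E/(-1 + E))
q(x) = x + 2*x² (q(x) = (x² + x²) + x = 2*x² + x = x + 2*x²)
(-98 + q(7))*h(6) = (-98 + 7*(1 + 2*7))*(2*6/(-1 + 6)) = (-98 + 7*(1 + 14))*(2*6/5) = (-98 + 7*15)*(2*6*(⅕)) = (-98 + 105)*(12/5) = 7*(12/5) = 84/5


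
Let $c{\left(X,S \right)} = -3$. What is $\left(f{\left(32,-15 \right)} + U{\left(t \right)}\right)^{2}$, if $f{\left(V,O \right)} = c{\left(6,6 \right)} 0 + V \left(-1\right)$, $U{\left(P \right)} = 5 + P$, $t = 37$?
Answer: $100$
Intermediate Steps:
$f{\left(V,O \right)} = - V$ ($f{\left(V,O \right)} = \left(-3\right) 0 + V \left(-1\right) = 0 - V = - V$)
$\left(f{\left(32,-15 \right)} + U{\left(t \right)}\right)^{2} = \left(\left(-1\right) 32 + \left(5 + 37\right)\right)^{2} = \left(-32 + 42\right)^{2} = 10^{2} = 100$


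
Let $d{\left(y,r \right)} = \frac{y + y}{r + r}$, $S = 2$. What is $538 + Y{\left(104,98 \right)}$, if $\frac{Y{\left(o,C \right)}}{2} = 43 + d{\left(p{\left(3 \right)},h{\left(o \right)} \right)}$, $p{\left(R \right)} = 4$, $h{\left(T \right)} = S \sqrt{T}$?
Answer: $624 + \frac{\sqrt{26}}{13} \approx 624.39$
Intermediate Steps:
$h{\left(T \right)} = 2 \sqrt{T}$
$d{\left(y,r \right)} = \frac{y}{r}$ ($d{\left(y,r \right)} = \frac{2 y}{2 r} = 2 y \frac{1}{2 r} = \frac{y}{r}$)
$Y{\left(o,C \right)} = 86 + \frac{4}{\sqrt{o}}$ ($Y{\left(o,C \right)} = 2 \left(43 + \frac{4}{2 \sqrt{o}}\right) = 2 \left(43 + 4 \frac{1}{2 \sqrt{o}}\right) = 2 \left(43 + \frac{2}{\sqrt{o}}\right) = 86 + \frac{4}{\sqrt{o}}$)
$538 + Y{\left(104,98 \right)} = 538 + \left(86 + \frac{4}{2 \sqrt{26}}\right) = 538 + \left(86 + 4 \frac{\sqrt{26}}{52}\right) = 538 + \left(86 + \frac{\sqrt{26}}{13}\right) = 624 + \frac{\sqrt{26}}{13}$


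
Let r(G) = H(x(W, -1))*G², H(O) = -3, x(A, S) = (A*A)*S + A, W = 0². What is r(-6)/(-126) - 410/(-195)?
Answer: 808/273 ≈ 2.9597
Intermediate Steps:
W = 0
x(A, S) = A + S*A² (x(A, S) = A²*S + A = S*A² + A = A + S*A²)
r(G) = -3*G²
r(-6)/(-126) - 410/(-195) = -3*(-6)²/(-126) - 410/(-195) = -3*36*(-1/126) - 410*(-1/195) = -108*(-1/126) + 82/39 = 6/7 + 82/39 = 808/273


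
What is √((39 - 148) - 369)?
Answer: I*√478 ≈ 21.863*I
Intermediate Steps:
√((39 - 148) - 369) = √(-109 - 369) = √(-478) = I*√478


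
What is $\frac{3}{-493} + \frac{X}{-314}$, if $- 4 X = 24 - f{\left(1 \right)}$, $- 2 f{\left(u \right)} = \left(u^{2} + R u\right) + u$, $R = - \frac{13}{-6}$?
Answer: $\frac{109093}{7430496} \approx 0.014682$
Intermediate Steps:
$R = \frac{13}{6}$ ($R = \left(-13\right) \left(- \frac{1}{6}\right) = \frac{13}{6} \approx 2.1667$)
$f{\left(u \right)} = - \frac{19 u}{12} - \frac{u^{2}}{2}$ ($f{\left(u \right)} = - \frac{\left(u^{2} + \frac{13 u}{6}\right) + u}{2} = - \frac{u^{2} + \frac{19 u}{6}}{2} = - \frac{19 u}{12} - \frac{u^{2}}{2}$)
$X = - \frac{313}{48}$ ($X = - \frac{24 - \left(- \frac{1}{12}\right) 1 \left(19 + 6 \cdot 1\right)}{4} = - \frac{24 - \left(- \frac{1}{12}\right) 1 \left(19 + 6\right)}{4} = - \frac{24 - \left(- \frac{1}{12}\right) 1 \cdot 25}{4} = - \frac{24 - - \frac{25}{12}}{4} = - \frac{24 + \frac{25}{12}}{4} = \left(- \frac{1}{4}\right) \frac{313}{12} = - \frac{313}{48} \approx -6.5208$)
$\frac{3}{-493} + \frac{X}{-314} = \frac{3}{-493} - \frac{313}{48 \left(-314\right)} = 3 \left(- \frac{1}{493}\right) - - \frac{313}{15072} = - \frac{3}{493} + \frac{313}{15072} = \frac{109093}{7430496}$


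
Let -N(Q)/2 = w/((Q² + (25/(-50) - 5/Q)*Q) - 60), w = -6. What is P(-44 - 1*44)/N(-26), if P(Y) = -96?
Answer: -4992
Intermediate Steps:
N(Q) = 12/(-60 + Q² + Q*(-½ - 5/Q)) (N(Q) = -(-12)/((Q² + (25/(-50) - 5/Q)*Q) - 60) = -(-12)/((Q² + (25*(-1/50) - 5/Q)*Q) - 60) = -(-12)/((Q² + (-½ - 5/Q)*Q) - 60) = -(-12)/((Q² + Q*(-½ - 5/Q)) - 60) = -(-12)/(-60 + Q² + Q*(-½ - 5/Q)) = 12/(-60 + Q² + Q*(-½ - 5/Q)))
P(-44 - 1*44)/N(-26) = -96/(24/(-130 - 1*(-26) + 2*(-26)²)) = -96/(24/(-130 + 26 + 2*676)) = -96/(24/(-130 + 26 + 1352)) = -96/(24/1248) = -96/(24*(1/1248)) = -96/1/52 = -96*52 = -4992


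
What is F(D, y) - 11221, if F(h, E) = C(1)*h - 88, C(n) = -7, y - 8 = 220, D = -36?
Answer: -11057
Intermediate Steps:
y = 228 (y = 8 + 220 = 228)
F(h, E) = -88 - 7*h (F(h, E) = -7*h - 88 = -88 - 7*h)
F(D, y) - 11221 = (-88 - 7*(-36)) - 11221 = (-88 + 252) - 11221 = 164 - 11221 = -11057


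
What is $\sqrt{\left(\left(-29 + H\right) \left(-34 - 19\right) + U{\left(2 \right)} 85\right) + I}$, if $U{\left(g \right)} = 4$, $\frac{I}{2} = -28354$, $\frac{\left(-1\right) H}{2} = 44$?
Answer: $i \sqrt{50167} \approx 223.98 i$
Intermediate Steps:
$H = -88$ ($H = \left(-2\right) 44 = -88$)
$I = -56708$ ($I = 2 \left(-28354\right) = -56708$)
$\sqrt{\left(\left(-29 + H\right) \left(-34 - 19\right) + U{\left(2 \right)} 85\right) + I} = \sqrt{\left(\left(-29 - 88\right) \left(-34 - 19\right) + 4 \cdot 85\right) - 56708} = \sqrt{\left(\left(-117\right) \left(-53\right) + 340\right) - 56708} = \sqrt{\left(6201 + 340\right) - 56708} = \sqrt{6541 - 56708} = \sqrt{-50167} = i \sqrt{50167}$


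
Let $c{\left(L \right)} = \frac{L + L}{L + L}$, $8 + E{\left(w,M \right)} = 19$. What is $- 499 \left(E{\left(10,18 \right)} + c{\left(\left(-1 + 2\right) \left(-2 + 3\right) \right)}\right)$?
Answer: $-5988$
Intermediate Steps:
$E{\left(w,M \right)} = 11$ ($E{\left(w,M \right)} = -8 + 19 = 11$)
$c{\left(L \right)} = 1$ ($c{\left(L \right)} = \frac{2 L}{2 L} = 2 L \frac{1}{2 L} = 1$)
$- 499 \left(E{\left(10,18 \right)} + c{\left(\left(-1 + 2\right) \left(-2 + 3\right) \right)}\right) = - 499 \left(11 + 1\right) = \left(-499\right) 12 = -5988$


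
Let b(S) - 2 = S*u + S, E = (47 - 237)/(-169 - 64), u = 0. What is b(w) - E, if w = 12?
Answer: 3072/233 ≈ 13.185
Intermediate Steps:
E = 190/233 (E = -190/(-233) = -190*(-1/233) = 190/233 ≈ 0.81545)
b(S) = 2 + S (b(S) = 2 + (S*0 + S) = 2 + (0 + S) = 2 + S)
b(w) - E = (2 + 12) - 1*190/233 = 14 - 190/233 = 3072/233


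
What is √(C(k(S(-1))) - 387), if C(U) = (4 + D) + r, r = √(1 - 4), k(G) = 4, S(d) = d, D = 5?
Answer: √(-378 + I*√3) ≈ 0.04454 + 19.442*I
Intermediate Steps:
r = I*√3 (r = √(-3) = I*√3 ≈ 1.732*I)
C(U) = 9 + I*√3 (C(U) = (4 + 5) + I*√3 = 9 + I*√3)
√(C(k(S(-1))) - 387) = √((9 + I*√3) - 387) = √(-378 + I*√3)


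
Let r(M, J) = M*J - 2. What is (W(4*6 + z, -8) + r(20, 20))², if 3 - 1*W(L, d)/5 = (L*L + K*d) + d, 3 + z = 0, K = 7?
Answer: 2166784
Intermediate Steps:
z = -3 (z = -3 + 0 = -3)
W(L, d) = 15 - 40*d - 5*L² (W(L, d) = 15 - 5*((L*L + 7*d) + d) = 15 - 5*((L² + 7*d) + d) = 15 - 5*(L² + 8*d) = 15 + (-40*d - 5*L²) = 15 - 40*d - 5*L²)
r(M, J) = -2 + J*M (r(M, J) = J*M - 2 = -2 + J*M)
(W(4*6 + z, -8) + r(20, 20))² = ((15 - 40*(-8) - 5*(4*6 - 3)²) + (-2 + 20*20))² = ((15 + 320 - 5*(24 - 3)²) + (-2 + 400))² = ((15 + 320 - 5*21²) + 398)² = ((15 + 320 - 5*441) + 398)² = ((15 + 320 - 2205) + 398)² = (-1870 + 398)² = (-1472)² = 2166784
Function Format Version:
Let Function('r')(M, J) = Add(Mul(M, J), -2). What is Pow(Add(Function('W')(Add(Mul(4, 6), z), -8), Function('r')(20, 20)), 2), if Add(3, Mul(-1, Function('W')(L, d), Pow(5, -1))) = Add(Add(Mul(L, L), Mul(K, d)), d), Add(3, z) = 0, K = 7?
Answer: 2166784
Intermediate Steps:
z = -3 (z = Add(-3, 0) = -3)
Function('W')(L, d) = Add(15, Mul(-40, d), Mul(-5, Pow(L, 2))) (Function('W')(L, d) = Add(15, Mul(-5, Add(Add(Mul(L, L), Mul(7, d)), d))) = Add(15, Mul(-5, Add(Add(Pow(L, 2), Mul(7, d)), d))) = Add(15, Mul(-5, Add(Pow(L, 2), Mul(8, d)))) = Add(15, Add(Mul(-40, d), Mul(-5, Pow(L, 2)))) = Add(15, Mul(-40, d), Mul(-5, Pow(L, 2))))
Function('r')(M, J) = Add(-2, Mul(J, M)) (Function('r')(M, J) = Add(Mul(J, M), -2) = Add(-2, Mul(J, M)))
Pow(Add(Function('W')(Add(Mul(4, 6), z), -8), Function('r')(20, 20)), 2) = Pow(Add(Add(15, Mul(-40, -8), Mul(-5, Pow(Add(Mul(4, 6), -3), 2))), Add(-2, Mul(20, 20))), 2) = Pow(Add(Add(15, 320, Mul(-5, Pow(Add(24, -3), 2))), Add(-2, 400)), 2) = Pow(Add(Add(15, 320, Mul(-5, Pow(21, 2))), 398), 2) = Pow(Add(Add(15, 320, Mul(-5, 441)), 398), 2) = Pow(Add(Add(15, 320, -2205), 398), 2) = Pow(Add(-1870, 398), 2) = Pow(-1472, 2) = 2166784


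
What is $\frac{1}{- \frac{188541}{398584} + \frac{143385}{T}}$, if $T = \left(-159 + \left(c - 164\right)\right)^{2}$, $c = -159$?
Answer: $\frac{23150157304}{3337091889} \approx 6.9372$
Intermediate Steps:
$T = 232324$ ($T = \left(-159 - 323\right)^{2} = \left(-482\right)^{2} = 232324$)
$\frac{1}{- \frac{188541}{398584} + \frac{143385}{T}} = \frac{1}{- \frac{188541}{398584} + \frac{143385}{232324}} = \frac{1}{\frac{3337091889}{23150157304}} = \frac{23150157304}{3337091889}$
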